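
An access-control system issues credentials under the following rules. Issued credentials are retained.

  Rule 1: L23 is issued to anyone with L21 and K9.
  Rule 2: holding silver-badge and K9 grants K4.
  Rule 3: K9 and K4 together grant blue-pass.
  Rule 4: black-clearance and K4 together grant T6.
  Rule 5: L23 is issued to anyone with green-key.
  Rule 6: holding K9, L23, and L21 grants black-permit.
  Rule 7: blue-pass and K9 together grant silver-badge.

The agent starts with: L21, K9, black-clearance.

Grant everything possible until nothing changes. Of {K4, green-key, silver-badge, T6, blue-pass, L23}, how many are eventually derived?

Holding L21 and K9 grants L23 (Rule 1).
K4 would need silver-badge and K9 (Rule 2), but silver-badge is never granted.
No rule produces green-key, and it is not given.
silver-badge would need blue-pass and K9 (Rule 7), but blue-pass is never granted.
T6 would need black-clearance and K4 (Rule 4), but K4 is never granted.
blue-pass would need K9 and K4 (Rule 3), but K4 is never granted.
L23: reached.
Reached: L23 — 1 of the 6.

1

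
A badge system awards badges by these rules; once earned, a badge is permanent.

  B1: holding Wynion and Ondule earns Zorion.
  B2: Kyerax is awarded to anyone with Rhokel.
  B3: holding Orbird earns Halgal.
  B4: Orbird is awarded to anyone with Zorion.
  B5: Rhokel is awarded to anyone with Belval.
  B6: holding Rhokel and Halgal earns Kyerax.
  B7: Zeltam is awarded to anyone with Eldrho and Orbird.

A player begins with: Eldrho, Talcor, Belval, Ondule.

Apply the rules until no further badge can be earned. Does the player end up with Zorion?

No

Zorion would need Wynion and Ondule (B1), but Wynion is never earned.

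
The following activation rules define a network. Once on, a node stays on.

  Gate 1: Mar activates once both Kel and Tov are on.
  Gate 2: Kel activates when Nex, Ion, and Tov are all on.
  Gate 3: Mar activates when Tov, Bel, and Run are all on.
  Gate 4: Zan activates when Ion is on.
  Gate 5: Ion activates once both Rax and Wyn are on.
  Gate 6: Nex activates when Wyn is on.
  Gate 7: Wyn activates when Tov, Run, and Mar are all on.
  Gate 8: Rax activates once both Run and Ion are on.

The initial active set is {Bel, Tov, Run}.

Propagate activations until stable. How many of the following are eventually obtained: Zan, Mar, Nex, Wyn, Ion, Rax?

Tov, Bel, and Run are on, so Mar activates (Gate 3).
Gate 7: Tov, Run, and Mar on → Wyn on.
Wyn is on, so Nex activates (Gate 6).
Zan would need Ion (Gate 4), but Ion never turns on.
Mar: reached.
Nex: reached.
Wyn: reached.
Ion would need Rax and Wyn (Gate 5), but Rax never turns on.
Rax would need Run and Ion (Gate 8), but Ion never turns on.
Reached: Mar, Nex, and Wyn — 3 of the 6.

3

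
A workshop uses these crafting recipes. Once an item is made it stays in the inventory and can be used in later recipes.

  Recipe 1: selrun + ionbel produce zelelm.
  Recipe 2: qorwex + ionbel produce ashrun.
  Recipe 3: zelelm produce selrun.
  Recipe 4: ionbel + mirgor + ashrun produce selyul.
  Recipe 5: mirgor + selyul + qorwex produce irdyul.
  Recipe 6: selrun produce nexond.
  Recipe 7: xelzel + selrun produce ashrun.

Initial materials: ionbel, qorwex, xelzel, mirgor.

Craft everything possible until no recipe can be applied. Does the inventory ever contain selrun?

No

selrun would need zelelm (Recipe 3), but zelelm is never obtained.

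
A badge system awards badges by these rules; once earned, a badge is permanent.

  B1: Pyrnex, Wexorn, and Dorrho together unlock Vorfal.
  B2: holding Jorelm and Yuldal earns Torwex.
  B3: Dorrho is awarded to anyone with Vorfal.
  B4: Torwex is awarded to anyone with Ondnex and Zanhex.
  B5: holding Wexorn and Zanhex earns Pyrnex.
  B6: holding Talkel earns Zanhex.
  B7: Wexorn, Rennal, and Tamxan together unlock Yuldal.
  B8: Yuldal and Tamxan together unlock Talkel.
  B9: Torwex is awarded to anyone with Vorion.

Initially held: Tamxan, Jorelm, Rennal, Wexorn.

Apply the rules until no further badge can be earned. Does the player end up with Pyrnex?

Yes

With Wexorn, Rennal, and Tamxan, Yuldal is earned (B7).
With Yuldal and Tamxan, Talkel is earned (B8).
With Talkel, Zanhex is earned (B6).
With Wexorn and Zanhex, Pyrnex is earned (B5).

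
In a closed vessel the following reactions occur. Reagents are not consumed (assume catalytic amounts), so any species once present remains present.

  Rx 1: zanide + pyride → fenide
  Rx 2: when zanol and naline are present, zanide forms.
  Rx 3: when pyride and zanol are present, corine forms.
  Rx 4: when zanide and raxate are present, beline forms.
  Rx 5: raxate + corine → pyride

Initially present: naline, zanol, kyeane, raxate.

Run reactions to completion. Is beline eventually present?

Yes

zanol and naline present → zanide forms (Rx 2).
zanide and raxate present → beline forms (Rx 4).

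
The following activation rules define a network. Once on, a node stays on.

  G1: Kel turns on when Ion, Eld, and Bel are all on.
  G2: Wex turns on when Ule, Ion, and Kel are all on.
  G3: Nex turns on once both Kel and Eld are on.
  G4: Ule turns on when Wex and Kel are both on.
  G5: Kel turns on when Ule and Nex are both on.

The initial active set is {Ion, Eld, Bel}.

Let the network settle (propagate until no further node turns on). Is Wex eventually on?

Wex would need Ule, Ion, and Kel (G2), but Ule never turns on.

No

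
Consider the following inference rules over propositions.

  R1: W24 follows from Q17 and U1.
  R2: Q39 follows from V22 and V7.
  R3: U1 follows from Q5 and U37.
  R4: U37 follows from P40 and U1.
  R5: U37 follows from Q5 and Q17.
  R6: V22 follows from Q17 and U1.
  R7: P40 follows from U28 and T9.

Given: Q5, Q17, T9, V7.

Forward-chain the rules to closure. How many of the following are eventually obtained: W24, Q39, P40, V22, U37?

From Q5 and Q17, R5 gives U37.
From Q5 and U37, R3 gives U1.
From Q17 and U1, R6 gives V22.
Q17 and U1 hold, so W24 follows (R1).
V22 and V7 hold, so Q39 follows (R2).
W24: reached.
Q39: reached.
P40 would need U28 and T9 (R7), but U28 is never established.
V22: reached.
U37: reached.
Reached: W24, Q39, V22, and U37 — 4 of the 5.

4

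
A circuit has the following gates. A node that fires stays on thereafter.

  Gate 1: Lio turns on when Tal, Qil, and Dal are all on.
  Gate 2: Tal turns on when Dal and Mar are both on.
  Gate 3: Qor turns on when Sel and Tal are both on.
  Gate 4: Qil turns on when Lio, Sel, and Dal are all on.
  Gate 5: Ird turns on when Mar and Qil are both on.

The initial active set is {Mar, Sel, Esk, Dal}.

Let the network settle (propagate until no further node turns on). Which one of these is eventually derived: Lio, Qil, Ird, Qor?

Dal and Mar are on, so Tal turns on (Gate 2).
Gate 3: Sel and Tal on → Qor on.
Ird would need Mar and Qil (Gate 5), but Qil never turns on. Lio would need Tal, Qil, and Dal (Gate 1), but Qil never turns on. Qil would need Lio, Sel, and Dal (Gate 4), but Lio never turns on.

Qor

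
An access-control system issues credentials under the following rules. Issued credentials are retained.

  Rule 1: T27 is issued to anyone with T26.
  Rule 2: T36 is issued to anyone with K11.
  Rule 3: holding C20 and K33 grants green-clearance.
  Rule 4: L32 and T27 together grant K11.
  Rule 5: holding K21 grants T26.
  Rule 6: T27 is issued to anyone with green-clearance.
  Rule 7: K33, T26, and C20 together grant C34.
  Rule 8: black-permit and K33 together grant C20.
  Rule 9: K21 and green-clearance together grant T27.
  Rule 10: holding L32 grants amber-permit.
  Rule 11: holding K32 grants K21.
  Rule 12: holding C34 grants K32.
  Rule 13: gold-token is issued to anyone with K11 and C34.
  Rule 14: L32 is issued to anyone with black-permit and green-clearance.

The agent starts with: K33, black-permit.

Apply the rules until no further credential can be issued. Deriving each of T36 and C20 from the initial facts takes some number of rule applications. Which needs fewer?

C20: Holding black-permit and K33 grants C20 (Rule 8). [1 rule application]
T36: Holding black-permit and K33 grants C20 (Rule 8). Holding C20 and K33 grants green-clearance (Rule 3). Holding green-clearance grants T27 (Rule 6). Holding black-permit and green-clearance grants L32 (Rule 14). Holding L32 and T27 grants K11 (Rule 4). Holding K11 grants T36 (Rule 2). [6 rule applications]
C20 needs fewer.

C20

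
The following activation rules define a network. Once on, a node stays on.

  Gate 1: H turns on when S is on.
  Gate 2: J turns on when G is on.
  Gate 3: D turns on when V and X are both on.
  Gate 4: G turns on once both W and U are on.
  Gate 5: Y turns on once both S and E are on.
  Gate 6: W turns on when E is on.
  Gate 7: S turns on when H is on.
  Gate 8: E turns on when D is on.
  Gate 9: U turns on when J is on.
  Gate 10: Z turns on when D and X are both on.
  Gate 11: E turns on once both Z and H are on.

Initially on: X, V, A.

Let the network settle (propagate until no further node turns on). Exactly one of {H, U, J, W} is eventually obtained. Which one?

Gate 3: V and X on → D on.
D is on, so E turns on (Gate 8).
E is on, so W turns on (Gate 6).
U would need J (Gate 9), but J never turns on. H would need S (Gate 1), but S never turns on. J would need G (Gate 2), but G never turns on.

W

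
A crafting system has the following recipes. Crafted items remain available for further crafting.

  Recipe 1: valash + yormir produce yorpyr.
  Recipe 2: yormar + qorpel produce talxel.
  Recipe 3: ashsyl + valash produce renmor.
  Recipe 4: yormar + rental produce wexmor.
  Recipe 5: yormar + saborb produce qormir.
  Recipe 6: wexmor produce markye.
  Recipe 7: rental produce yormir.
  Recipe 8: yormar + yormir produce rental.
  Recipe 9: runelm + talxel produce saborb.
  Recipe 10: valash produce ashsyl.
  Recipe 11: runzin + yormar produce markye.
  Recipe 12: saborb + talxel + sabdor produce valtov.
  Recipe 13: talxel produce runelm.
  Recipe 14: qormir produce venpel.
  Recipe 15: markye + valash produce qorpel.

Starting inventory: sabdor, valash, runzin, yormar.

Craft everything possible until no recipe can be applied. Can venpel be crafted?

Yes

Using Recipe 11, runzin and yormar make markye.
markye + valash → qorpel (Recipe 15).
Using Recipe 2, yormar and qorpel make talxel.
talxel → runelm (Recipe 13).
Using Recipe 9, runelm and talxel make saborb.
Using Recipe 5, yormar and saborb make qormir.
Using Recipe 14, qormir makes venpel.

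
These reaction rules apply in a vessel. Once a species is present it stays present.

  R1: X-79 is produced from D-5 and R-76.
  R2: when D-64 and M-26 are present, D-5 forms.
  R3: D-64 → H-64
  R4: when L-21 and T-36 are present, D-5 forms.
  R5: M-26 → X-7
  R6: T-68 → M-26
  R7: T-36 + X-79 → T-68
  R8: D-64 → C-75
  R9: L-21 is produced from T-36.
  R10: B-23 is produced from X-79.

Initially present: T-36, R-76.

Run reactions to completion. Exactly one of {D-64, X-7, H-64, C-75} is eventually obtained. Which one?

X-7

T-36 present → L-21 forms (R9).
L-21 and T-36 present → D-5 forms (R4).
D-5 and R-76 present → X-79 forms (R1).
T-36 and X-79 present → T-68 forms (R7).
T-68 present → M-26 forms (R6).
M-26 present → X-7 forms (R5).
C-75 would need D-64 (R8), but D-64 never forms. H-64 would need D-64 (R3), but D-64 never forms. No rule produces D-64, and it is not given.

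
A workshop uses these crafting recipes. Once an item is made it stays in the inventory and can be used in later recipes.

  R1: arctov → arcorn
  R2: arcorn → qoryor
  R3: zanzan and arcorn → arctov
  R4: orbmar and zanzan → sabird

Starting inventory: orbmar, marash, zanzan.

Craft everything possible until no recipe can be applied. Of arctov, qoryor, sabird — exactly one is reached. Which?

orbmar and zanzan → sabird (R4).
qoryor would need arcorn (R2), but arcorn is never obtained. arctov would need zanzan and arcorn (R3), but arcorn is never obtained.

sabird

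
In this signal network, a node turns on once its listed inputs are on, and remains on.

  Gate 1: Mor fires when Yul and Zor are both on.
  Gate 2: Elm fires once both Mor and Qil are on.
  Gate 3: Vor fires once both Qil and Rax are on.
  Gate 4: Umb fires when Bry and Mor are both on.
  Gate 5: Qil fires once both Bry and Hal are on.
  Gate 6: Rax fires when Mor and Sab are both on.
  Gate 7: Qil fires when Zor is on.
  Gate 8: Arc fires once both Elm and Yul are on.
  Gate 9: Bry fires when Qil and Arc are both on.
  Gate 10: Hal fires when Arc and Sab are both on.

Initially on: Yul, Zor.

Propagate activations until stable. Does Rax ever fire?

Rax would need Mor and Sab (Gate 6), but Sab never turns on.

No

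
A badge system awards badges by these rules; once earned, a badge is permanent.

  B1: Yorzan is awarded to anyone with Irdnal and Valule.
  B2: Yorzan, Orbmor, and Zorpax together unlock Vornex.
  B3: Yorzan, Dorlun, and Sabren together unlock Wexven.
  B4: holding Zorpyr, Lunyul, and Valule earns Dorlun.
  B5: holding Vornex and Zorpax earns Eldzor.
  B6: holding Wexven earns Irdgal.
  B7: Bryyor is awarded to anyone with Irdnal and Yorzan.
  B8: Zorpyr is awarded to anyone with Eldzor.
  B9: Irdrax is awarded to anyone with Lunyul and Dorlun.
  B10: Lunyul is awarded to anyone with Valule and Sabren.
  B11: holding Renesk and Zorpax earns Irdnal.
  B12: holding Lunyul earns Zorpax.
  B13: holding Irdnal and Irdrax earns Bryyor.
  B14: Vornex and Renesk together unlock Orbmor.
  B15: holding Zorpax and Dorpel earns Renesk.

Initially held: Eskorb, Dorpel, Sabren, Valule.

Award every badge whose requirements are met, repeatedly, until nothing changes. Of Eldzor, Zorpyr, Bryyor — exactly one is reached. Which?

With Valule and Sabren, Lunyul is earned (B10).
With Lunyul, Zorpax is earned (B12).
With Zorpax and Dorpel, Renesk is earned (B15).
With Renesk and Zorpax, Irdnal is earned (B11).
With Irdnal and Valule, Yorzan is earned (B1).
With Irdnal and Yorzan, Bryyor is earned (B7).
Eldzor would need Vornex and Zorpax (B5), but Vornex is never earned. Zorpyr would need Eldzor (B8), but Eldzor is never earned.

Bryyor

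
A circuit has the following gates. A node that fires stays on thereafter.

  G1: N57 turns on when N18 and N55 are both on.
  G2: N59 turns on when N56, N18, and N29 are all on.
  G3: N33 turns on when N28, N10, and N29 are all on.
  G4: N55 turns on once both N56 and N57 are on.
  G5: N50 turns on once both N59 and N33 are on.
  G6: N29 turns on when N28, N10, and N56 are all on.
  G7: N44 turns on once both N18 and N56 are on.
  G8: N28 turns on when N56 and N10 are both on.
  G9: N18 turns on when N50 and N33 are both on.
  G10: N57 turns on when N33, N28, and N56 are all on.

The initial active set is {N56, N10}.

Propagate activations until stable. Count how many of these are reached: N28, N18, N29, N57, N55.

G8: N56 and N10 on → N28 on.
G6: N28, N10, and N56 on → N29 on.
N28, N10, and N29 are on, so N33 turns on (G3).
N33, N28, and N56 are on, so N57 turns on (G10).
G4: N56 and N57 on → N55 on.
N28: reached.
N18 would need N50 and N33 (G9), but N50 never turns on.
N29: reached.
N57: reached.
N55: reached.
Reached: N28, N29, N57, and N55 — 4 of the 5.

4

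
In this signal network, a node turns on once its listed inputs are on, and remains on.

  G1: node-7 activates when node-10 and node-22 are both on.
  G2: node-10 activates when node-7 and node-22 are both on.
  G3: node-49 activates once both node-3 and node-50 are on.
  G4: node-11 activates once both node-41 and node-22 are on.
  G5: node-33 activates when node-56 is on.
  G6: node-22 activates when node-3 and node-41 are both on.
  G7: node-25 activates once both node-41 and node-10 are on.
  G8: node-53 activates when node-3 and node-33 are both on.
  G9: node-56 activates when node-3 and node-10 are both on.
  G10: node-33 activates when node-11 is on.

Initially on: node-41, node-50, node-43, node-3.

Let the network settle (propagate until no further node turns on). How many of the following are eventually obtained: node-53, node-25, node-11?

G6: node-3 and node-41 on → node-22 on.
G4: node-41 and node-22 on → node-11 on.
node-11 is on, so node-33 activates (G10).
node-3 and node-33 are on, so node-53 activates (G8).
node-53: reached.
node-25 would need node-41 and node-10 (G7), but node-10 never turns on.
node-11: reached.
Reached: node-53 and node-11 — 2 of the 3.

2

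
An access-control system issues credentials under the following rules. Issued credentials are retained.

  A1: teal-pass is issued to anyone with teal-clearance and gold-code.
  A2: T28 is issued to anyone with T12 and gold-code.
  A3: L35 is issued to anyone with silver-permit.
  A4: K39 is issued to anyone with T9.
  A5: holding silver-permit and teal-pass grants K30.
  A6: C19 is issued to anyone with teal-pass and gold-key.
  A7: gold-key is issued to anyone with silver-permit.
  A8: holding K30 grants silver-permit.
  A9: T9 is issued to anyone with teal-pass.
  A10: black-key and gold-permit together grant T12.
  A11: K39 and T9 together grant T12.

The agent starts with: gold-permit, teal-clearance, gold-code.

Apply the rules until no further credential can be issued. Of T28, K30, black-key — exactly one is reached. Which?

T28

Holding teal-clearance and gold-code grants teal-pass (A1).
Holding teal-pass grants T9 (A9).
Holding T9 grants K39 (A4).
Holding K39 and T9 grants T12 (A11).
Holding T12 and gold-code grants T28 (A2).
K30 would need silver-permit and teal-pass (A5), but silver-permit is never granted. No rule produces black-key, and it is not given.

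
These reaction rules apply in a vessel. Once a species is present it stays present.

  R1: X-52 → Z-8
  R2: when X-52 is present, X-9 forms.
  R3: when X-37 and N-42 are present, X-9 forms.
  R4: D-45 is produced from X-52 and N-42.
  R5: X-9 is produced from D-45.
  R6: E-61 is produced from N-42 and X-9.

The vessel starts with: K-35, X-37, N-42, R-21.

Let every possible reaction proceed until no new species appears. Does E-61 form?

X-37 and N-42 present → X-9 forms (R3).
N-42 and X-9 present → E-61 forms (R6).

Yes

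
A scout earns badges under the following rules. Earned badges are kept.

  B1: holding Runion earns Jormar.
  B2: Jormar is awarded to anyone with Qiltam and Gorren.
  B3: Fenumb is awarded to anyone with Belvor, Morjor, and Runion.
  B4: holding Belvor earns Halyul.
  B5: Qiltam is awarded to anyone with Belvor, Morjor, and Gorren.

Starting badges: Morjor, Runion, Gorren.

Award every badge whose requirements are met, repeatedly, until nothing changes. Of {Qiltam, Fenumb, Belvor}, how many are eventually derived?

0

Qiltam would need Belvor, Morjor, and Gorren (B5), but Belvor is never earned.
Fenumb would need Belvor, Morjor, and Runion (B3), but Belvor is never earned.
No rule produces Belvor, and it is not given.
None of the 3 are reached.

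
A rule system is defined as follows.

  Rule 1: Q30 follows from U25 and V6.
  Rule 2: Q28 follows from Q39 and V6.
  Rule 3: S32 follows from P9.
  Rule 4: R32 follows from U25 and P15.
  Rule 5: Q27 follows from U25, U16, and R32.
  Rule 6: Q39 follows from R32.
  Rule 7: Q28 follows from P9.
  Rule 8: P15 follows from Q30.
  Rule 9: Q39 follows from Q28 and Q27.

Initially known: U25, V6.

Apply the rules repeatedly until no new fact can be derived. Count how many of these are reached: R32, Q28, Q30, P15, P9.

From U25 and V6, Rule 1 gives Q30.
Q30 holds, so P15 follows (Rule 8).
U25 and P15 hold, so R32 follows (Rule 4).
R32 holds, so Q39 follows (Rule 6).
Q39 and V6 hold, so Q28 follows (Rule 2).
R32: reached.
Q28: reached.
Q30: reached.
P15: reached.
No rule produces P9, and it is not given.
Reached: R32, Q28, Q30, and P15 — 4 of the 5.

4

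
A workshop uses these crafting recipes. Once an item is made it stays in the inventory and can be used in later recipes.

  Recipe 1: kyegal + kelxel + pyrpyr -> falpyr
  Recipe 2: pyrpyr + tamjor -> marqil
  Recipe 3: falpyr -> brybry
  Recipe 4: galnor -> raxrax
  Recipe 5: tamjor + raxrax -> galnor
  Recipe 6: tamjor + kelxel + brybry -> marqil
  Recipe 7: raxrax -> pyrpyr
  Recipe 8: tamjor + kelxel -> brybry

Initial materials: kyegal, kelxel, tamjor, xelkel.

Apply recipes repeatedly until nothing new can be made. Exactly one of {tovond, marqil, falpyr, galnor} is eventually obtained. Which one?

marqil

tamjor + kelxel -> brybry (Recipe 8).
Using Recipe 6, tamjor, kelxel, and brybry make marqil.
galnor would need tamjor and raxrax (Recipe 5), but raxrax is never obtained. falpyr would need kyegal, kelxel, and pyrpyr (Recipe 1), but pyrpyr is never obtained. No rule produces tovond, and it is not given.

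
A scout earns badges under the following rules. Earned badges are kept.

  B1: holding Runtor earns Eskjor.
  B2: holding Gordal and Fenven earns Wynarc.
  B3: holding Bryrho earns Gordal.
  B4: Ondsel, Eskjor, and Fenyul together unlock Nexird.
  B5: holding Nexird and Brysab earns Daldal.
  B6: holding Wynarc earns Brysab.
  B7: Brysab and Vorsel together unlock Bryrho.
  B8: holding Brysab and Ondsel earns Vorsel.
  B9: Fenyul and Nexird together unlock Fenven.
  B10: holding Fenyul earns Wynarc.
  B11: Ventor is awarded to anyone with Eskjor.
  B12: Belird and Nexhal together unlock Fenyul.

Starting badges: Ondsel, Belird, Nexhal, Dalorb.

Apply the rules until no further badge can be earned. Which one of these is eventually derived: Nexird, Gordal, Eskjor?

Gordal

With Belird and Nexhal, Fenyul is earned (B12).
With Fenyul, Wynarc is earned (B10).
With Wynarc, Brysab is earned (B6).
With Brysab and Ondsel, Vorsel is earned (B8).
With Brysab and Vorsel, Bryrho is earned (B7).
With Bryrho, Gordal is earned (B3).
Eskjor would need Runtor (B1), but Runtor is never earned. Nexird would need Ondsel, Eskjor, and Fenyul (B4), but Eskjor is never earned.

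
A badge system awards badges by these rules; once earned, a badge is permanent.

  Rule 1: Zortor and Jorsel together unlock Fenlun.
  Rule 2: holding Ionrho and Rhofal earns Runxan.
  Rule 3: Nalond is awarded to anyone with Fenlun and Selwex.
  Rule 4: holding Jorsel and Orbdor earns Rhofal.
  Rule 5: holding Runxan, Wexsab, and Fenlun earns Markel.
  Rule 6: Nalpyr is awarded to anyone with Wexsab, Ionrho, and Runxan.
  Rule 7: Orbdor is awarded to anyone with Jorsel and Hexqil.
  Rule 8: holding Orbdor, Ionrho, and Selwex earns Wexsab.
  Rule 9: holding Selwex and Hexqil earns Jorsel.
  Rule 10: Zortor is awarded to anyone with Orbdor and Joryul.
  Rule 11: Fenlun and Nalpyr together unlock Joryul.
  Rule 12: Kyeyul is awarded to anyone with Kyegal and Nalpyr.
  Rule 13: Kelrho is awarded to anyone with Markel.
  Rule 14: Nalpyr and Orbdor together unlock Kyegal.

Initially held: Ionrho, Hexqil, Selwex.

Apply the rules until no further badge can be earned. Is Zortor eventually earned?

Zortor would need Orbdor and Joryul (Rule 10), but Joryul is never earned.

No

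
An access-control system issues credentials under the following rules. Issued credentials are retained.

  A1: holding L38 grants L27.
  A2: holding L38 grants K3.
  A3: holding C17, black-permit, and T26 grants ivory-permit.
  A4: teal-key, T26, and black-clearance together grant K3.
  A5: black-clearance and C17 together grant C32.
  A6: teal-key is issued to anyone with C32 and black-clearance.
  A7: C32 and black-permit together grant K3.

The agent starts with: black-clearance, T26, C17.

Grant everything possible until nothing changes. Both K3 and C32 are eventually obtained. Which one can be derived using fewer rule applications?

C32

C32: Holding black-clearance and C17 grants C32 (A5). [1 rule application]
K3: Holding black-clearance and C17 grants C32 (A5). Holding C32 and black-clearance grants teal-key (A6). Holding teal-key, T26, and black-clearance grants K3 (A4). [3 rule applications]
C32 needs fewer.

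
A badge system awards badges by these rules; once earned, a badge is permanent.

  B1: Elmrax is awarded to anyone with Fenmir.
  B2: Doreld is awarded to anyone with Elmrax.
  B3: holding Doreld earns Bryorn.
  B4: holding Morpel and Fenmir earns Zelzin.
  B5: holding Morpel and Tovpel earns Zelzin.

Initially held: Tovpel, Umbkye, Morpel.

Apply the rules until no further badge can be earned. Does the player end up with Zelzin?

Yes

With Morpel and Tovpel, Zelzin is earned (B5).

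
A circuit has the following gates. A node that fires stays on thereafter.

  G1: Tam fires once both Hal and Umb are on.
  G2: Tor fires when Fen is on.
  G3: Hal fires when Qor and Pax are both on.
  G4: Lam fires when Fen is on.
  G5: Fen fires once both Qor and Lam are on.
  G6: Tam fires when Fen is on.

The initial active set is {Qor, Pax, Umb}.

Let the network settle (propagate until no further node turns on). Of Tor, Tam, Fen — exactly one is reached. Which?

Tam

Qor and Pax are on, so Hal fires (G3).
G1: Hal and Umb on → Tam on.
Fen would need Qor and Lam (G5), but Lam never turns on. Tor would need Fen (G2), but Fen never turns on.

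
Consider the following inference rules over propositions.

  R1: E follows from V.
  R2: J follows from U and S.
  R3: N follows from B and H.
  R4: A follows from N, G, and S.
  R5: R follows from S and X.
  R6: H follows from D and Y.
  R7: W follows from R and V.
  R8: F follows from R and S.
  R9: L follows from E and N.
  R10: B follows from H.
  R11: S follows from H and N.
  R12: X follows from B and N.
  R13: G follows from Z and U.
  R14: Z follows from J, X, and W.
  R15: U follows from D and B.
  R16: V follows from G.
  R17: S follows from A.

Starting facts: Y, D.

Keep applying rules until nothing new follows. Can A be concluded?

No

A would need N, G, and S (R4), but G is never established.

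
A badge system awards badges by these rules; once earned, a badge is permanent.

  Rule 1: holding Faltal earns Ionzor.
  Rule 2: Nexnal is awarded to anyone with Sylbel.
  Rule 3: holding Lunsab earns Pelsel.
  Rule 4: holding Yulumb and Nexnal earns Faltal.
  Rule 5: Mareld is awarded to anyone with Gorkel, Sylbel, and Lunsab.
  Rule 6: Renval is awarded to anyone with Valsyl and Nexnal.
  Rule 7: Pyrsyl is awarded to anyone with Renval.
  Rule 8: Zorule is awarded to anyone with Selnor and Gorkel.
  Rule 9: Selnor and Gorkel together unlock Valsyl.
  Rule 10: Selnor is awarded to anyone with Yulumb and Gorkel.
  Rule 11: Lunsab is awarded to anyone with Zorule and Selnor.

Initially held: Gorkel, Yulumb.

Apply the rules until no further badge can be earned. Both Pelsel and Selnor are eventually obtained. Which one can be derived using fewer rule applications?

Selnor: With Yulumb and Gorkel, Selnor is earned (Rule 10). [1 rule application]
Pelsel: With Yulumb and Gorkel, Selnor is earned (Rule 10). With Selnor and Gorkel, Zorule is earned (Rule 8). With Zorule and Selnor, Lunsab is earned (Rule 11). With Lunsab, Pelsel is earned (Rule 3). [4 rule applications]
Selnor needs fewer.

Selnor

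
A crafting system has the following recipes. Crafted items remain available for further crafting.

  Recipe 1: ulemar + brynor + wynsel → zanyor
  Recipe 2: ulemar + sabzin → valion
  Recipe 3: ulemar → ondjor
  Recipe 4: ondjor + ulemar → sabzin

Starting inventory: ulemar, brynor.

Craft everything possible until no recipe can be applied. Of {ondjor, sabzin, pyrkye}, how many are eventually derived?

2

ulemar → ondjor (Recipe 3).
Using Recipe 4, ondjor and ulemar make sabzin.
ondjor: reached.
sabzin: reached.
No rule produces pyrkye, and it is not given.
Reached: ondjor and sabzin — 2 of the 3.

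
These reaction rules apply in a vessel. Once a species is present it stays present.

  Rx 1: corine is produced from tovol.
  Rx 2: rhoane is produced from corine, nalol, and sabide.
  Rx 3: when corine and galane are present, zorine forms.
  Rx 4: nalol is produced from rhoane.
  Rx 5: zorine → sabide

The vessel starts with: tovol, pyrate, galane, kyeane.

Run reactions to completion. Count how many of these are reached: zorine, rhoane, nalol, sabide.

tovol present → corine forms (Rx 1).
corine and galane present → zorine forms (Rx 3).
zorine present → sabide forms (Rx 5).
zorine: reached.
rhoane would need corine, nalol, and sabide (Rx 2), but nalol never forms.
nalol would need rhoane (Rx 4), but rhoane never forms.
sabide: reached.
Reached: zorine and sabide — 2 of the 4.

2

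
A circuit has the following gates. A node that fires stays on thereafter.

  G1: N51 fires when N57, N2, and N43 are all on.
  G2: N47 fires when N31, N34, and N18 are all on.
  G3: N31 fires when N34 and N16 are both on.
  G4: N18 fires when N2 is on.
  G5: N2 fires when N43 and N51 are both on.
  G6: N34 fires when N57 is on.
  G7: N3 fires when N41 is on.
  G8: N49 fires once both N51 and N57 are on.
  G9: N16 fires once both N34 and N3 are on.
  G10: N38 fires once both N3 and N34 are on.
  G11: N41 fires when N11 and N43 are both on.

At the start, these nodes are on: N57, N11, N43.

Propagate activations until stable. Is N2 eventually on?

N2 would need N43 and N51 (G5), but N51 never turns on.

No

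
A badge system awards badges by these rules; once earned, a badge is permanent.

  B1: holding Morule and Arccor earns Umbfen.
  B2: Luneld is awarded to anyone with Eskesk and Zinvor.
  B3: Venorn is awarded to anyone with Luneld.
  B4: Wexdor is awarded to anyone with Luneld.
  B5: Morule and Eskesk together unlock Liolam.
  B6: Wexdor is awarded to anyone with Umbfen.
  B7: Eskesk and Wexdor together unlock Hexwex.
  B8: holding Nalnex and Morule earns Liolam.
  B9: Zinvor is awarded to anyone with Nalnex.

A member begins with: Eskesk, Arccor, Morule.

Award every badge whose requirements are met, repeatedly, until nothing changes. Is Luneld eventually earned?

Luneld would need Eskesk and Zinvor (B2), but Zinvor is never earned.

No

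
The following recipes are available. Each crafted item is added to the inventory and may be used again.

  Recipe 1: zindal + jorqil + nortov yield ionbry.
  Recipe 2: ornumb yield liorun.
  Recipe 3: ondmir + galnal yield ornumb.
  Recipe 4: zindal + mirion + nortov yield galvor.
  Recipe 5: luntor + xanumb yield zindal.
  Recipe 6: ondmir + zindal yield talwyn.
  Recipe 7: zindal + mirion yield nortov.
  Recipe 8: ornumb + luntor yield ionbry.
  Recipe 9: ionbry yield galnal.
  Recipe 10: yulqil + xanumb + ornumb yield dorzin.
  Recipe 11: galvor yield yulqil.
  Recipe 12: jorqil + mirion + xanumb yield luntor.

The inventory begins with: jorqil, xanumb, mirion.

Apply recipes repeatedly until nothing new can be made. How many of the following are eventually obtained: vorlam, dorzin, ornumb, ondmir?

0

No rule produces vorlam, and it is not given.
dorzin would need yulqil, xanumb, and ornumb (Recipe 10), but ornumb is never obtained.
ornumb would need ondmir and galnal (Recipe 3), but ondmir is never obtained.
No rule produces ondmir, and it is not given.
None of the 4 are reached.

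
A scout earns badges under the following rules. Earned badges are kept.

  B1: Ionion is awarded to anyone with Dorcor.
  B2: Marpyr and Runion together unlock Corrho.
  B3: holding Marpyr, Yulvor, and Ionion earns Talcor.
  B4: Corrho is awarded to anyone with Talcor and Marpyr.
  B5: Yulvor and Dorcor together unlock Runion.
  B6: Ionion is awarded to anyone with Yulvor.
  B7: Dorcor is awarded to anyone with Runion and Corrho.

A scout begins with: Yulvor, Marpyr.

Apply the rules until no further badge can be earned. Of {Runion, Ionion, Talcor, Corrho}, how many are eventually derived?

With Yulvor, Ionion is earned (B6).
With Marpyr, Yulvor, and Ionion, Talcor is earned (B3).
With Talcor and Marpyr, Corrho is earned (B4).
Runion would need Yulvor and Dorcor (B5), but Dorcor is never earned.
Ionion: reached.
Talcor: reached.
Corrho: reached.
Reached: Ionion, Talcor, and Corrho — 3 of the 4.

3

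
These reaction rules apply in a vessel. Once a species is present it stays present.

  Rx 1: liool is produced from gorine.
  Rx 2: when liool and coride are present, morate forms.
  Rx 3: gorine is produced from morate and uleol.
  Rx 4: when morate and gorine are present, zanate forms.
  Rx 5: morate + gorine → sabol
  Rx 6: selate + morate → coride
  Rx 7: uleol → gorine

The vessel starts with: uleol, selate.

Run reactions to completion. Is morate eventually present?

morate would need liool and coride (Rx 2), but coride never forms.

No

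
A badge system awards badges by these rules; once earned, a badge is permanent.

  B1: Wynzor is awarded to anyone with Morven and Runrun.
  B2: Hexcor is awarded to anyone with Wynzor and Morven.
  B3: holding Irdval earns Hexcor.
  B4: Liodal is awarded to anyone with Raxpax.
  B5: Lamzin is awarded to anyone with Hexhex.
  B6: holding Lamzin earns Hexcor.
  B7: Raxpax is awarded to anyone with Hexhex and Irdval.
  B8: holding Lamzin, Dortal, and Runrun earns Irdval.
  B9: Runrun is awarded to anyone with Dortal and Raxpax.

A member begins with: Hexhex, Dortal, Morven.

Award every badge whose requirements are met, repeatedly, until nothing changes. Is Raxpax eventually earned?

Raxpax would need Hexhex and Irdval (B7), but Irdval is never earned.

No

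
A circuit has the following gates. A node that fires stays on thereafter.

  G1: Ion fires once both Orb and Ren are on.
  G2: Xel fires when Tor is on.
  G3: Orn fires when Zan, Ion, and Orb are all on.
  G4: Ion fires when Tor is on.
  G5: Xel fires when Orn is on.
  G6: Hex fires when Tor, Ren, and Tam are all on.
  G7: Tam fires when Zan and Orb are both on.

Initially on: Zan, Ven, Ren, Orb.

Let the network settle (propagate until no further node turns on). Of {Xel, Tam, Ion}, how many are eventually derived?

3

Zan and Orb are on, so Tam fires (G7).
Orb and Ren are on, so Ion fires (G1).
G3: Zan, Ion, and Orb on → Orn on.
Orn is on, so Xel fires (G5).
Xel: reached.
Tam: reached.
Ion: reached.
All 3 are reached.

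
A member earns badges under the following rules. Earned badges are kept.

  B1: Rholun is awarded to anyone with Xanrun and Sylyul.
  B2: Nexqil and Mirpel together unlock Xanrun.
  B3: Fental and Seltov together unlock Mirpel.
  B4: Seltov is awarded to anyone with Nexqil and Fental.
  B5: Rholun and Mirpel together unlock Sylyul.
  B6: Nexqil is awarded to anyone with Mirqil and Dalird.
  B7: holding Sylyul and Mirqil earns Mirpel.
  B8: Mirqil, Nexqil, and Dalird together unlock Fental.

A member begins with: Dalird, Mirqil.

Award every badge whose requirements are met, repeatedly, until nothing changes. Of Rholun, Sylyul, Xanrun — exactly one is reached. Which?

Xanrun

With Mirqil and Dalird, Nexqil is earned (B6).
With Mirqil, Nexqil, and Dalird, Fental is earned (B8).
With Nexqil and Fental, Seltov is earned (B4).
With Fental and Seltov, Mirpel is earned (B3).
With Nexqil and Mirpel, Xanrun is earned (B2).
Rholun would need Xanrun and Sylyul (B1), but Sylyul is never earned. Sylyul would need Rholun and Mirpel (B5), but Rholun is never earned.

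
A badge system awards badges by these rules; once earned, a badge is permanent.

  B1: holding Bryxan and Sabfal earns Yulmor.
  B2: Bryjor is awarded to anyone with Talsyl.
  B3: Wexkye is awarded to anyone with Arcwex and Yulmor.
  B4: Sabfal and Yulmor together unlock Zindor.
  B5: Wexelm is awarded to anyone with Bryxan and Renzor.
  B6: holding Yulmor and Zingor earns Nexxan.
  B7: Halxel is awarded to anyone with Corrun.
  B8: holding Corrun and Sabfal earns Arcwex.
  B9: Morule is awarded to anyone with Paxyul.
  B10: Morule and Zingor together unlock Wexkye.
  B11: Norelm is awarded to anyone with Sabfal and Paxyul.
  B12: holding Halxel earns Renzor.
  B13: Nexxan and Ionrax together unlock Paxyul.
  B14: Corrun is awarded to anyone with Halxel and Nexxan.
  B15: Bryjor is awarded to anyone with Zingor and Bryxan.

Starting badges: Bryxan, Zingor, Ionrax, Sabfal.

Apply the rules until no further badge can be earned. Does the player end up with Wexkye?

Yes

With Bryxan and Sabfal, Yulmor is earned (B1).
With Yulmor and Zingor, Nexxan is earned (B6).
With Nexxan and Ionrax, Paxyul is earned (B13).
With Paxyul, Morule is earned (B9).
With Morule and Zingor, Wexkye is earned (B10).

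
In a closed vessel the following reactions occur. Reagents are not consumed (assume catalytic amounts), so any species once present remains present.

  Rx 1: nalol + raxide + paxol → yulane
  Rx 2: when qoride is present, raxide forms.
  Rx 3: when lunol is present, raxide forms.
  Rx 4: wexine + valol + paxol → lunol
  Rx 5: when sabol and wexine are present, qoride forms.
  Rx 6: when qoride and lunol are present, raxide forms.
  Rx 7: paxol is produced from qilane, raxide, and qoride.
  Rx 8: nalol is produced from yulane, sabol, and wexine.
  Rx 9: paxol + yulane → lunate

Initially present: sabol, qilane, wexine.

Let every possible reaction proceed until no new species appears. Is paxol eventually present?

Yes

sabol and wexine present → qoride forms (Rx 5).
qoride present → raxide forms (Rx 2).
qilane, raxide, and qoride present → paxol forms (Rx 7).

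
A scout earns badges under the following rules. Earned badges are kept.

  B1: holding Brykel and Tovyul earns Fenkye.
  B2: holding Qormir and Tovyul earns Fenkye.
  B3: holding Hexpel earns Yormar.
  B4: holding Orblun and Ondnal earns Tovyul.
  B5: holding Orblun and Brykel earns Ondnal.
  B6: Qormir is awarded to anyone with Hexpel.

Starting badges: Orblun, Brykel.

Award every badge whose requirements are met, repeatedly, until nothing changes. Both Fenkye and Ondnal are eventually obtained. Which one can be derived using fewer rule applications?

Ondnal

Ondnal: With Orblun and Brykel, Ondnal is earned (B5). [1 rule application]
Fenkye: With Orblun and Brykel, Ondnal is earned (B5). With Orblun and Ondnal, Tovyul is earned (B4). With Brykel and Tovyul, Fenkye is earned (B1). [3 rule applications]
Ondnal needs fewer.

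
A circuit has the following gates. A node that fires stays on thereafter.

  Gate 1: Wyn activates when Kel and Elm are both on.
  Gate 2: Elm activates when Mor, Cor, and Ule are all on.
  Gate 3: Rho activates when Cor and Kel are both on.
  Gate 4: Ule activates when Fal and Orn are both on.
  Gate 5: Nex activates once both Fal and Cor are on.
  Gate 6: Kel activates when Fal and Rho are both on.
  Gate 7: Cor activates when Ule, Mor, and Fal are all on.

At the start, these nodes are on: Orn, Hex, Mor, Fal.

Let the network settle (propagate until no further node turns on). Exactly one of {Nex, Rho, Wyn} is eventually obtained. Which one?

Nex

Gate 4: Fal and Orn on → Ule on.
Ule, Mor, and Fal are on, so Cor activates (Gate 7).
Fal and Cor are on, so Nex activates (Gate 5).
Wyn would need Kel and Elm (Gate 1), but Kel never turns on. Rho would need Cor and Kel (Gate 3), but Kel never turns on.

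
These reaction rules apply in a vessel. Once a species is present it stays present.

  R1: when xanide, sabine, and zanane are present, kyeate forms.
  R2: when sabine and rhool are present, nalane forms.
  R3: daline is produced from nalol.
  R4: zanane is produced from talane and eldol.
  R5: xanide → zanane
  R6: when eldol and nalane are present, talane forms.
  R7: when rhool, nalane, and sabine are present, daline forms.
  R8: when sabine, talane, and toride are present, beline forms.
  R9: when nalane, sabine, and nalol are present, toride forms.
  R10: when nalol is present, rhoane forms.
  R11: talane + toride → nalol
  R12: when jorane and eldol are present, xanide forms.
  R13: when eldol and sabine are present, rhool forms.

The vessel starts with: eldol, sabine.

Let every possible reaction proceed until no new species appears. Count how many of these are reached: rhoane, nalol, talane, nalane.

2

eldol and sabine present → rhool forms (R13).
sabine and rhool present → nalane forms (R2).
eldol and nalane present → talane forms (R6).
rhoane would need nalol (R10), but nalol never forms.
nalol would need talane and toride (R11), but toride never forms.
talane: reached.
nalane: reached.
Reached: talane and nalane — 2 of the 4.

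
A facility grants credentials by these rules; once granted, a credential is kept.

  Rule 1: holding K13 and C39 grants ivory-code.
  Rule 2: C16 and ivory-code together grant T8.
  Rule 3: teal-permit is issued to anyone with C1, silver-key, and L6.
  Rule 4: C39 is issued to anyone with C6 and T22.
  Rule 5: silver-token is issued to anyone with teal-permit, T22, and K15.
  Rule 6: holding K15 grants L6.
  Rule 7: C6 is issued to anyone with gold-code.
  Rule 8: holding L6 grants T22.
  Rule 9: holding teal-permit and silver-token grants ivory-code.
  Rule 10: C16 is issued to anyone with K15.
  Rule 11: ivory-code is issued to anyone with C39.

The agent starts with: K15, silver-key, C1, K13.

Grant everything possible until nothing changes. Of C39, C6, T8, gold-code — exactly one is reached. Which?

Holding K15 grants L6 (Rule 6).
Holding K15 grants C16 (Rule 10).
Holding L6 grants T22 (Rule 8).
Holding C1, silver-key, and L6 grants teal-permit (Rule 3).
Holding teal-permit, T22, and K15 grants silver-token (Rule 5).
Holding teal-permit and silver-token grants ivory-code (Rule 9).
Holding C16 and ivory-code grants T8 (Rule 2).
No rule produces gold-code, and it is not given. C39 would need C6 and T22 (Rule 4), but C6 is never granted. C6 would need gold-code (Rule 7), but gold-code is never granted.

T8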